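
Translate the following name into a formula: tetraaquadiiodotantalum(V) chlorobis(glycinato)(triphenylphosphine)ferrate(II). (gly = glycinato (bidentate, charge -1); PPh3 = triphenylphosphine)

Cation [Ta…]: ligand charges -2, Ta(V) ⇒ ion charge 3+.
Anion [Fe…]: ligand charges -3, Fe(II) ⇒ ion charge 1−.
One 3+ cation requires 3 of the 1− anion.

[Ta(H2O)4I2][FeCl(gly)2(PPh3)]3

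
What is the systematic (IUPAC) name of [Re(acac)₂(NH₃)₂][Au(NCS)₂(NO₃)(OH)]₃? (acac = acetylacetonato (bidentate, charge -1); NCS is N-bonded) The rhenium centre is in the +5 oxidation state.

Re is given as +5; the cation's ligand charges sum to -2, so the complex cation is 3+.
With 3 anions per cation, each anion must be 3/3 = 1−.
Anion: ligand charges sum to -4; for the ion to be 1−, Au = +3.

bis(acetylacetonato)diamminerhenium(V) hydroxodiisothiocyanatonitratoaurate(III)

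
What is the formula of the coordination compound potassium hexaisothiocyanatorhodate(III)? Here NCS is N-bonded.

Ligands: 6 isothiocyanato (NCS, -1). Ligand charge sum = -6.
With Rh in oxidation state +3, the complex ion is [Rh...]^3−.
Charge balance with potassium (+1) requires 1 complex ion per 3 potassium.

K3[Rh(NCS)6]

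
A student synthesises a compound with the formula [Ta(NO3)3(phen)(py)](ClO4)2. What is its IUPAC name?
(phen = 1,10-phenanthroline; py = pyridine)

trinitrato(1,10-phenanthroline)(pyridine)tantalum(V) perchlorate

The 2 perchlorate counter-ions carry a total charge of -2, so each complex ion is 2+.
Ligand charges: 3×nitrato (-1 each), 1×1,10-phenanthroline (neutral), 1×pyridine (neutral); total -3. So Ta + (-3) = 2+, giving Ta = +5.
Ligands are named alphabetically: nitrato before phenanthroline before pyridine.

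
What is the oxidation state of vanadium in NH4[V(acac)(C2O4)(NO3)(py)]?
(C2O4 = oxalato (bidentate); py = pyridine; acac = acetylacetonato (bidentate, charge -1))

+3

1 ammonium outside the brackets (+1 each) → the complex ion is 1−.
Ligand charges: 1×C2O4 = -2; 1×NO3 = -1; 1×py neutral; 1×acac = -1; sum -4.
V + (-4) = 1− ⇒ V is +3.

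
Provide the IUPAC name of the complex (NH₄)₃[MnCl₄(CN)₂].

The 3 ammonium counter-ions carry a total charge of +3, so each complex ion is 3−.
Ligand charges: 2×cyano (-1 each), 4×chloro (-1 each); total -6. So Mn + (-6) = 3−, giving Mn = +3.
Ligands are named alphabetically: chloro before cyano.
The complex ion is anionic, so manganese takes the -ate form manganate(III).

ammonium tetrachlorodicyanomanganate(III)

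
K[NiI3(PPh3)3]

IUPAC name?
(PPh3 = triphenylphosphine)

potassium triiodotris(triphenylphosphine)nickelate(II)

The 1 potassium counter-ion carries a total charge of +1, so each complex ion is 1−.
Ligand charges: 3×iodo (-1 each), 3×triphenylphosphine (neutral); total -3. So Ni + (-3) = 1−, giving Ni = +2.
The complex ion is anionic, so nickel takes the -ate form nickelate(II).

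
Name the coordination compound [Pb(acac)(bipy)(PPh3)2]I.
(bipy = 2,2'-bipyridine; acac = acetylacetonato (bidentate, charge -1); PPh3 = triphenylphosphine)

(acetylacetonato)(2,2'-bipyridine)bis(triphenylphosphine)lead(II) iodide

The 1 iodide counter-ion carries a total charge of -1, so each complex ion is 1+.
Ligand charges: 1×2,2'-bipyridine (neutral), 1×acetylacetonato (-1 each), 2×triphenylphosphine (neutral); total -1. So Pb + (-1) = 1+, giving Pb = +2.
Ligands are named alphabetically: acetylacetonato before bipyridine before triphenylphosphine.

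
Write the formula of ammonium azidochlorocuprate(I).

NH4[CuCl(N3)]

Ligands: 1 azido (N3, -1), 1 chloro (Cl, -1). Ligand charge sum = -2.
With Cu in oxidation state +1, the complex ion is [Cu...]^1−.
Charge balance with ammonium (+1) requires 1 complex ion per 1 ammonium.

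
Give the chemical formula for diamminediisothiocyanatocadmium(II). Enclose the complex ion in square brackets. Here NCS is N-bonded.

Ligands: 2 isothiocyanato (NCS, -1), 2 ammine (NH3, neutral). Ligand charge sum = -2.
With Cd in oxidation state +2, the complex ion is [Cd...].

[Cd(NCS)2(NH3)2]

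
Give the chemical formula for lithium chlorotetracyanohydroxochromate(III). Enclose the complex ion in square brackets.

Ligands: 4 cyano (CN, -1), 1 hydroxo (OH, -1), 1 chloro (Cl, -1). Ligand charge sum = -6.
With Cr in oxidation state +3, the complex ion is [Cr...]^3−.
Charge balance with lithium (+1) requires 1 complex ion per 3 lithium.

Li3[CrCl(CN)4(OH)]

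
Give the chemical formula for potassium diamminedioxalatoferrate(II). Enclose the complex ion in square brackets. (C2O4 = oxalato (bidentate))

Ligands: 2 oxalato (C2O4, -2), 2 ammine (NH3, neutral). Ligand charge sum = -4.
With Fe in oxidation state +2, the complex ion is [Fe...]^2−.
Charge balance with potassium (+1) requires 1 complex ion per 2 potassium.

K2[Fe(C2O4)2(NH3)2]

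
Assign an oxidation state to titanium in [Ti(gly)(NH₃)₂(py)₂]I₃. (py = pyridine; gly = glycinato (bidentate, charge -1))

+4

3 iodide outside the brackets (-1 each) → the complex ion is 3+.
Ligand charges: 2×NH3 neutral; 2×py neutral; 1×gly = -1; sum -1.
Ti + (-1) = 3+ ⇒ Ti is +4.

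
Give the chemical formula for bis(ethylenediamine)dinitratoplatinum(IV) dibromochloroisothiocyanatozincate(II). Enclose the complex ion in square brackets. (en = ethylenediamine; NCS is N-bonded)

[Pt(en)2(NO3)2][ZnBr2Cl(NCS)]

Cation [Pt…]: ligand charges -2, Pt(IV) ⇒ ion charge 2+.
Anion [Zn…]: ligand charges -4, Zn(II) ⇒ ion charge 2−.
One 2+ cation balances one 2− anion.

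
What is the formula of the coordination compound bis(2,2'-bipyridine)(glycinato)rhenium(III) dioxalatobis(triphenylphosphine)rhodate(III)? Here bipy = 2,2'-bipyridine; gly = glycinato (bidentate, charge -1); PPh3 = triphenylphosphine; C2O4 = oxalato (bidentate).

[Re(bipy)2(gly)][Rh(C2O4)2(PPh3)2]2

Cation [Re…]: ligand charges -1, Re(III) ⇒ ion charge 2+.
Anion [Rh…]: ligand charges -4, Rh(III) ⇒ ion charge 1−.
One 2+ cation requires 2 of the 1− anion.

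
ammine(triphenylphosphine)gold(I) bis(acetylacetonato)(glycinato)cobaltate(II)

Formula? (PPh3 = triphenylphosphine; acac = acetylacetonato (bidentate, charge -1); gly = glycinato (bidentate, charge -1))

Cation [Au…]: ligand charges 0, Au(I) ⇒ ion charge 1+.
Anion [Co…]: ligand charges -3, Co(II) ⇒ ion charge 1−.

[Au(NH3)(PPh3)][Co(acac)2(gly)]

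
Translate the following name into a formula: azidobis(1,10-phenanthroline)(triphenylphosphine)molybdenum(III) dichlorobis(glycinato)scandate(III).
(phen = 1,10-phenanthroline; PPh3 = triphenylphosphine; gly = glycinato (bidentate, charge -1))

Cation [Mo…]: ligand charges -1, Mo(III) ⇒ ion charge 2+.
Anion [Sc…]: ligand charges -4, Sc(III) ⇒ ion charge 1−.
One 2+ cation requires 2 of the 1− anion.

[Mo(N3)(phen)2(PPh3)][ScCl2(gly)2]2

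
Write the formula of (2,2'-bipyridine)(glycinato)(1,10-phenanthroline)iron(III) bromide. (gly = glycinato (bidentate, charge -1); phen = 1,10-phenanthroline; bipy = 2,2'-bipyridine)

Ligands: 1 glycinato (gly, -1), 1 1,10-phenanthroline (phen, neutral), 1 2,2'-bipyridine (bipy, neutral). Ligand charge sum = -1.
With Fe in oxidation state +3, the complex ion is [Fe...]^2+.
Charge balance with bromide (-1) requires 1 complex ion per 2 bromide.

[Fe(bipy)(gly)(phen)]Br2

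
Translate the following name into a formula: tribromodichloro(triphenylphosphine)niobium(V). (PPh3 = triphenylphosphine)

Ligands: 3 bromo (Br, -1), 2 chloro (Cl, -1), 1 triphenylphosphine (PPh3, neutral). Ligand charge sum = -5.
With Nb in oxidation state +5, the complex ion is [Nb...].

[NbBr3Cl2(PPh3)]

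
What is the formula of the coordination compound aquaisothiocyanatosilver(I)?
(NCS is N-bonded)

[Ag(H2O)(NCS)]

Ligands: 1 isothiocyanato (NCS, -1), 1 aqua (H2O, neutral). Ligand charge sum = -1.
With Ag in oxidation state +1, the complex ion is [Ag...].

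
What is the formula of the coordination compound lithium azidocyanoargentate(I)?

Li[Ag(CN)(N3)]

Ligands: 1 cyano (CN, -1), 1 azido (N3, -1). Ligand charge sum = -2.
With Ag in oxidation state +1, the complex ion is [Ag...]^1−.
Charge balance with lithium (+1) requires 1 complex ion per 1 lithium.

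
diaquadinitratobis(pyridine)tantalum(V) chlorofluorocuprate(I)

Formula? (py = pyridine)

Cation [Ta…]: ligand charges -2, Ta(V) ⇒ ion charge 3+.
Anion [Cu…]: ligand charges -2, Cu(I) ⇒ ion charge 1−.
One 3+ cation requires 3 of the 1− anion.

[Ta(H2O)2(NO3)2(py)2][CuClF]3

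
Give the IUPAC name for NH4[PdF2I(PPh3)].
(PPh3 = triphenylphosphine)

The 1 ammonium counter-ion carries a total charge of +1, so each complex ion is 1−.
Ligand charges: 1×iodo (-1 each), 1×triphenylphosphine (neutral), 2×fluoro (-1 each); total -3. So Pd + (-3) = 1−, giving Pd = +2.
Ligands are named alphabetically: fluoro before iodo before triphenylphosphine.
The complex ion is anionic, so palladium takes the -ate form palladate(II).

ammonium difluoroiodo(triphenylphosphine)palladate(II)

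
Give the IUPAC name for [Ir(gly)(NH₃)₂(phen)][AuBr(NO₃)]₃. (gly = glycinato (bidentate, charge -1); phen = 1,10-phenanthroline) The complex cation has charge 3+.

diammine(glycinato)(1,10-phenanthroline)iridium(IV) bromonitratoaurate(I)

Both ions are complex: the cation is named first with the plain metal name, the anion second with the -ate form; each ion's ligands are alphabetised independently.
The complex cation is given as 3+; its ligand charges sum to -1, so Ir = +4.
With 3 anions per cation, each anion must be 3/3 = 1−.
Anion: ligand charges sum to -2; for the ion to be 1−, Au = +1.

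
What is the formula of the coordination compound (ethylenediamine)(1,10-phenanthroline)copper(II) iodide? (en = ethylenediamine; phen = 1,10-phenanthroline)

Ligands: 1 ethylenediamine (en, neutral), 1 1,10-phenanthroline (phen, neutral). Ligand charge sum = 0.
With Cu in oxidation state +2, the complex ion is [Cu...]^2+.
Charge balance with iodide (-1) requires 1 complex ion per 2 iodide.

[Cu(en)(phen)]I2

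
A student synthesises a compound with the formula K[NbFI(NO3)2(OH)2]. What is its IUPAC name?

The 1 potassium counter-ion carries a total charge of +1, so each complex ion is 1−.
Ligand charges: 1×iodo (-1 each), 2×nitrato (-1 each), 1×fluoro (-1 each), 2×hydroxo (-1 each); total -6. So Nb + (-6) = 1−, giving Nb = +5.
Ligands are named alphabetically: fluoro before hydroxo before iodo before nitrato.
The complex ion is anionic, so niobium takes the -ate form niobate(V).

potassium fluorodihydroxoiododinitratoniobate(V)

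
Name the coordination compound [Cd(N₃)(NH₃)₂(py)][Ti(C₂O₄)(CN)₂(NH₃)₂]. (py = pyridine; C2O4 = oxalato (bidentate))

Cadmium is always +2 in its complexes; the cation's ligand charges sum to -1, so the complex cation is 1+.
A 1:1 salt means the anion carries the equal and opposite charge, 1−.
Anion: ligand charges sum to -4; for the ion to be 1−, Ti = +3.

diammineazido(pyridine)cadmium(II) diamminedicyanooxalatotitanate(III)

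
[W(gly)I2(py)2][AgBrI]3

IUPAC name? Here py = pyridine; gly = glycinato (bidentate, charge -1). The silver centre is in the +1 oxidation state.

Both ions are complex: the cation is named first with the plain metal name, the anion second with the -ate form; each ion's ligands are alphabetised independently.
Ag is given as +1; the anion's ligand charges sum to -2, so the complex anion is 1−.
With 3 anions per cation, the cation must be 3×1 = 3+.
Cation: ligand charges sum to -3; for the ion to be 3+, W = +6.

(glycinato)diiodobis(pyridine)tungsten(VI) bromoiodoargentate(I)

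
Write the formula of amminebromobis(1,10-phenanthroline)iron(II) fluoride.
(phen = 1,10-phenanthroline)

Ligands: 1 bromo (Br, -1), 1 ammine (NH3, neutral), 2 1,10-phenanthroline (phen, neutral). Ligand charge sum = -1.
With Fe in oxidation state +2, the complex ion is [Fe...]^1+.
Charge balance with fluoride (-1) requires 1 complex ion per 1 fluoride.

[FeBr(NH3)(phen)2]F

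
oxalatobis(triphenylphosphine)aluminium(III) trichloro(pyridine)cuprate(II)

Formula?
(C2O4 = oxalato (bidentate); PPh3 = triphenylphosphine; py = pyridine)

Cation [Al…]: ligand charges -2, Al(III) ⇒ ion charge 1+.
Anion [Cu…]: ligand charges -3, Cu(II) ⇒ ion charge 1−.

[Al(C2O4)(PPh3)2][CuCl3(py)]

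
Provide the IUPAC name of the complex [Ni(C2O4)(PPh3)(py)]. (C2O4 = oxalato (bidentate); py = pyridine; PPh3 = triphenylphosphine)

oxalato(pyridine)(triphenylphosphine)nickel(II)

There is no counter-ion, so the complex is neutral overall.
Ligand charges: 1×oxalato (-2 each), 1×pyridine (neutral), 1×triphenylphosphine (neutral); total -2. So Ni + (-2) = 0, giving Ni = +2.
Ligands are named alphabetically: oxalato before pyridine before triphenylphosphine.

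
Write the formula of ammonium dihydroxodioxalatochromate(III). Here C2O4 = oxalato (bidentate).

Ligands: 2 hydroxo (OH, -1), 2 oxalato (C2O4, -2). Ligand charge sum = -6.
With Cr in oxidation state +3, the complex ion is [Cr...]^3−.
Charge balance with ammonium (+1) requires 1 complex ion per 3 ammonium.

(NH4)3[Cr(C2O4)2(OH)2]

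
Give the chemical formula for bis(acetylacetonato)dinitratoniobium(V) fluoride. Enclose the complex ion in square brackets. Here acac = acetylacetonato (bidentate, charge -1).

[Nb(acac)2(NO3)2]F

Ligands: 2 acetylacetonato (acac, -1), 2 nitrato (NO3, -1). Ligand charge sum = -4.
With Nb in oxidation state +5, the complex ion is [Nb...]^1+.
Charge balance with fluoride (-1) requires 1 complex ion per 1 fluoride.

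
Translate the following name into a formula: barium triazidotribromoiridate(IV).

Ligands: 3 azido (N3, -1), 3 bromo (Br, -1). Ligand charge sum = -6.
With Ir in oxidation state +4, the complex ion is [Ir...]^2−.
Charge balance with barium (+2) requires 1 complex ion per 1 barium.

Ba[IrBr3(N3)3]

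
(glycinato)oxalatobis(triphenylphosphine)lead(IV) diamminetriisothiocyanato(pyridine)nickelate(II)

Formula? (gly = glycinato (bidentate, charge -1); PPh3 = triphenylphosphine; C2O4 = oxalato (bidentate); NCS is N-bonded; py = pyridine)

Cation [Pb…]: ligand charges -3, Pb(IV) ⇒ ion charge 1+.
Anion [Ni…]: ligand charges -3, Ni(II) ⇒ ion charge 1−.
One 1+ cation balances one 1− anion.

[Pb(C2O4)(gly)(PPh3)2][Ni(NCS)3(NH3)2(py)]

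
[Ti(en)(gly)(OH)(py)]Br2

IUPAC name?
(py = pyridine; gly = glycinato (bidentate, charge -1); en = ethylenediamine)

The 2 bromide counter-ions carry a total charge of -2, so each complex ion is 2+.
Ligand charges: 1×pyridine (neutral), 1×glycinato (-1 each), 1×ethylenediamine (neutral), 1×hydroxo (-1 each); total -2. So Ti + (-2) = 2+, giving Ti = +4.
Ligands are named alphabetically: ethylenediamine before glycinato before hydroxo before pyridine.

(ethylenediamine)(glycinato)hydroxo(pyridine)titanium(IV) bromide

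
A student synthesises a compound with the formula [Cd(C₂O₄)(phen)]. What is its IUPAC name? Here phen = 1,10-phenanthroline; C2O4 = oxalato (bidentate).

There is no counter-ion, so the complex is neutral overall.
Ligand charges: 1×1,10-phenanthroline (neutral), 1×oxalato (-2 each); total -2. So Cd + (-2) = 0, giving Cd = +2.
Ligands are named alphabetically: oxalato before phenanthroline.

oxalato(1,10-phenanthroline)cadmium(II)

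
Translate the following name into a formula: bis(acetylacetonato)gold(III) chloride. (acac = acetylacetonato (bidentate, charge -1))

Ligands: 2 acetylacetonato (acac, -1). Ligand charge sum = -2.
With Au in oxidation state +3, the complex ion is [Au...]^1+.
Charge balance with chloride (-1) requires 1 complex ion per 1 chloride.

[Au(acac)2]Cl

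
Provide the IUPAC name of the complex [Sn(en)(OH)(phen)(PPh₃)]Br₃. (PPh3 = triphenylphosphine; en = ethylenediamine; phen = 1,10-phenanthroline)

(ethylenediamine)hydroxo(1,10-phenanthroline)(triphenylphosphine)tin(IV) bromide

The 3 bromide counter-ions carry a total charge of -3, so each complex ion is 3+.
Ligand charges: 1×triphenylphosphine (neutral), 1×ethylenediamine (neutral), 1×hydroxo (-1 each), 1×1,10-phenanthroline (neutral); total -1. So Sn + (-1) = 3+, giving Sn = +4.
Ligands are named alphabetically: ethylenediamine before hydroxo before phenanthroline before triphenylphosphine.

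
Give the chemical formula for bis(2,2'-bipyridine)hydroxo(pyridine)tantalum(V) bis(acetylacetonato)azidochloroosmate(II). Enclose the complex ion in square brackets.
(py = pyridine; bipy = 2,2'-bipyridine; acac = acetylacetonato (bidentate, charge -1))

[Ta(bipy)2(OH)(py)][Os(acac)2Cl(N3)]2

Cation [Ta…]: ligand charges -1, Ta(V) ⇒ ion charge 4+.
Anion [Os…]: ligand charges -4, Os(II) ⇒ ion charge 2−.
One 4+ cation requires 2 of the 2− anion.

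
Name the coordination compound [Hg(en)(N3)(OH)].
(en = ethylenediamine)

There is no counter-ion, so the complex is neutral overall.
Ligand charges: 1×hydroxo (-1 each), 1×azido (-1 each), 1×ethylenediamine (neutral); total -2. So Hg + (-2) = 0, giving Hg = +2.
Ligands are named alphabetically: azido before ethylenediamine before hydroxo.

azido(ethylenediamine)hydroxomercury(II)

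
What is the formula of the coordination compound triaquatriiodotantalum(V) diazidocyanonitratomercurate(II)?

Cation [Ta…]: ligand charges -3, Ta(V) ⇒ ion charge 2+.
Anion [Hg…]: ligand charges -4, Hg(II) ⇒ ion charge 2−.
One 2+ cation balances one 2− anion.

[Ta(H2O)3I3][Hg(CN)(N3)2(NO3)]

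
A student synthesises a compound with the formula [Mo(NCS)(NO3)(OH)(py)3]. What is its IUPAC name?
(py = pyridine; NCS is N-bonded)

hydroxoisothiocyanatonitratotris(pyridine)molybdenum(III)

There is no counter-ion, so the complex is neutral overall.
Ligand charges: 1×nitrato (-1 each), 1×hydroxo (-1 each), 3×pyridine (neutral), 1×isothiocyanato (-1 each); total -3. So Mo + (-3) = 0, giving Mo = +3.
Ligands are named alphabetically: hydroxo before isothiocyanato before nitrato before pyridine.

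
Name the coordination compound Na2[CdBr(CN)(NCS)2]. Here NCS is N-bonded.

The 2 sodium counter-ions carry a total charge of +2, so each complex ion is 2−.
Ligand charges: 1×cyano (-1 each), 2×isothiocyanato (-1 each), 1×bromo (-1 each); total -4. So Cd + (-4) = 2−, giving Cd = +2.
The complex ion is anionic, so cadmium takes the -ate form cadmate(II).

sodium bromocyanodiisothiocyanatocadmate(II)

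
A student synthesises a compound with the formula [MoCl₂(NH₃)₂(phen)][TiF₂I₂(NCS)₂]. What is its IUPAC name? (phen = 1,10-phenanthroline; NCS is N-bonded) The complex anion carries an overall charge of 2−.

The complex anion is given as 2−; its ligand charges sum to -6, so Ti = +4.
A 1:1 salt means the cation carries the equal and opposite charge, 2+.
Cation: ligand charges sum to -2; for the ion to be 2+, Mo = +4.

diamminedichloro(1,10-phenanthroline)molybdenum(IV) difluorodiiododiisothiocyanatotitanate(IV)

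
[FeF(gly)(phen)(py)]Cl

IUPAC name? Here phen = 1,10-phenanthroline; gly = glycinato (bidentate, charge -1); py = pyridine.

fluoro(glycinato)(1,10-phenanthroline)(pyridine)iron(III) chloride

The 1 chloride counter-ion carries a total charge of -1, so each complex ion is 1+.
Ligand charges: 1×1,10-phenanthroline (neutral), 1×glycinato (-1 each), 1×pyridine (neutral), 1×fluoro (-1 each); total -2. So Fe + (-2) = 1+, giving Fe = +3.
Ligands are named alphabetically: fluoro before glycinato before phenanthroline before pyridine.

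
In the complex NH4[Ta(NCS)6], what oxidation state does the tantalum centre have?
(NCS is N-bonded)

+5

1 ammonium outside the brackets (+1 each) → the complex ion is 1−.
Ligand charges: 6×NCS = -6; sum -6.
Ta + (-6) = 1− ⇒ Ta is +5.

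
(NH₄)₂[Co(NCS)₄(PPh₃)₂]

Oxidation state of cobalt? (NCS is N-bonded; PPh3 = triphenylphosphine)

+2

2 ammonium outside the brackets (+1 each) → the complex ion is 2−.
Ligand charges: 4×NCS = -4; 2×PPh3 neutral; sum -4.
Co + (-4) = 2− ⇒ Co is +2.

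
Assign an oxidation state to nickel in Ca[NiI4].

+2

1 calcium outside the brackets (+2 each) → the complex ion is 2−.
Ligand charges: 4×I = -4; sum -4.
Ni + (-4) = 2− ⇒ Ni is +2.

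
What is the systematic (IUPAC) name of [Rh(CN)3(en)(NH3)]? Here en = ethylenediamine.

There is no counter-ion, so the complex is neutral overall.
Ligand charges: 1×ethylenediamine (neutral), 1×ammine (neutral), 3×cyano (-1 each); total -3. So Rh + (-3) = 0, giving Rh = +3.
Ligands are named alphabetically: ammine before cyano before ethylenediamine.

amminetricyano(ethylenediamine)rhodium(III)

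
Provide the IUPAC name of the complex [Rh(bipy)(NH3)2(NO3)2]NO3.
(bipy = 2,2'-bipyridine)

The 1 nitrate counter-ion carries a total charge of -1, so each complex ion is 1+.
Ligand charges: 1×2,2'-bipyridine (neutral), 2×nitrato (-1 each), 2×ammine (neutral); total -2. So Rh + (-2) = 1+, giving Rh = +3.
Ligands are named alphabetically: ammine before bipyridine before nitrato.

diammine(2,2'-bipyridine)dinitratorhodium(III) nitrate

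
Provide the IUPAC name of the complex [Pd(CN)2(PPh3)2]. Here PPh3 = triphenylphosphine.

dicyanobis(triphenylphosphine)palladium(II)

There is no counter-ion, so the complex is neutral overall.
Ligand charges: 2×cyano (-1 each), 2×triphenylphosphine (neutral); total -2. So Pd + (-2) = 0, giving Pd = +2.
Ligands are named alphabetically: cyano before triphenylphosphine.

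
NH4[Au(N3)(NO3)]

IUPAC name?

The 1 ammonium counter-ion carries a total charge of +1, so each complex ion is 1−.
Ligand charges: 1×azido (-1 each), 1×nitrato (-1 each); total -2. So Au + (-2) = 1−, giving Au = +1.
Ligands are named alphabetically: azido before nitrato.
The complex ion is anionic, so gold takes the -ate form aurate(I).

ammonium azidonitratoaurate(I)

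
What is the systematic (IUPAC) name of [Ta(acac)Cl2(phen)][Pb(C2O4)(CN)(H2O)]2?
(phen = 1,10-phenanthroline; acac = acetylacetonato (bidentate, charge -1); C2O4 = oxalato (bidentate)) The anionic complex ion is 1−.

(acetylacetonato)dichloro(1,10-phenanthroline)tantalum(V) aquacyanooxalatoplumbate(II)

The complex anion is given as 1−; its ligand charges sum to -3, so Pb = +2.
With 2 anions per cation, the cation must be 2×1 = 2+.
Cation: ligand charges sum to -3; for the ion to be 2+, Ta = +5.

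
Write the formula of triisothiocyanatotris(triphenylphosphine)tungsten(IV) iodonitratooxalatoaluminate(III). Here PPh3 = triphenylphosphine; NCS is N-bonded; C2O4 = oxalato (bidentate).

Cation [W…]: ligand charges -3, W(IV) ⇒ ion charge 1+.
Anion [Al…]: ligand charges -4, Al(III) ⇒ ion charge 1−.

[W(NCS)3(PPh3)3][Al(C2O4)I(NO3)]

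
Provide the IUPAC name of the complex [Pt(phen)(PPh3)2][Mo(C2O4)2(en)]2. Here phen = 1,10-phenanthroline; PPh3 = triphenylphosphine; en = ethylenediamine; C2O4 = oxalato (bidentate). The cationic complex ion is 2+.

Both ions are complex: the cation is named first with the plain metal name, the anion second with the -ate form; each ion's ligands are alphabetised independently.
The complex cation is given as 2+; its ligand charges sum to 0, so Pt = +2.
With 2 anions per cation, each anion must be 2/2 = 1−.
Anion: ligand charges sum to -4; for the ion to be 1−, Mo = +3.

(1,10-phenanthroline)bis(triphenylphosphine)platinum(II) (ethylenediamine)dioxalatomolybdate(III)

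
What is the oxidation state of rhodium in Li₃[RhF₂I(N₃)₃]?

3 lithium outside the brackets (+1 each) → the complex ion is 3−.
Ligand charges: 3×N3 = -3; 2×F = -2; 1×I = -1; sum -6.
Rh + (-6) = 3− ⇒ Rh is +3.

+3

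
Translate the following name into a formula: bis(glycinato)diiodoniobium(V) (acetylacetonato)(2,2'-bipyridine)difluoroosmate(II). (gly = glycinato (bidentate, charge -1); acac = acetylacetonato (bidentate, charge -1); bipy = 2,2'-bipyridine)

[Nb(gly)2I2][Os(acac)(bipy)F2]

Cation [Nb…]: ligand charges -4, Nb(V) ⇒ ion charge 1+.
Anion [Os…]: ligand charges -3, Os(II) ⇒ ion charge 1−.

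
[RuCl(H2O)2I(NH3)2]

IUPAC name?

diamminediaquachloroiodoruthenium(II)

There is no counter-ion, so the complex is neutral overall.
Ligand charges: 2×aqua (neutral), 1×chloro (-1 each), 1×iodo (-1 each), 2×ammine (neutral); total -2. So Ru + (-2) = 0, giving Ru = +2.
Ligands are named alphabetically: ammine before aqua before chloro before iodo.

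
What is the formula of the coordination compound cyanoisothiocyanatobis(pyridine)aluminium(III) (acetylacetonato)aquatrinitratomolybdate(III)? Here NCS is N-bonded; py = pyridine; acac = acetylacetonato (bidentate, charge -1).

[Al(CN)(NCS)(py)2][Mo(acac)(H2O)(NO3)3]

Cation [Al…]: ligand charges -2, Al(III) ⇒ ion charge 1+.
Anion [Mo…]: ligand charges -4, Mo(III) ⇒ ion charge 1−.
One 1+ cation balances one 1− anion.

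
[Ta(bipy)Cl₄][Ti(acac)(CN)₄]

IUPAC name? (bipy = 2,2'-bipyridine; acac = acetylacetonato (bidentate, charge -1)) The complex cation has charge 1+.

Both ions are complex: the cation is named first with the plain metal name, the anion second with the -ate form; each ion's ligands are alphabetised independently.
The complex cation is given as 1+; its ligand charges sum to -4, so Ta = +5.
A 1:1 salt means the anion carries the equal and opposite charge, 1−.
Anion: ligand charges sum to -5; for the ion to be 1−, Ti = +4.

(2,2'-bipyridine)tetrachlorotantalum(V) (acetylacetonato)tetracyanotitanate(IV)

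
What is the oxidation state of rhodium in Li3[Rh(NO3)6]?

3 lithium outside the brackets (+1 each) → the complex ion is 3−.
Ligand charges: 6×NO3 = -6; sum -6.
Rh + (-6) = 3− ⇒ Rh is +3.

+3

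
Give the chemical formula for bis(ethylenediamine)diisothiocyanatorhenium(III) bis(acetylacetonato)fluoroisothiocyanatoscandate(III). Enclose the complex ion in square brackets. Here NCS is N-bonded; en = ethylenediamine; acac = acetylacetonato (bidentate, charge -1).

[Re(en)2(NCS)2][Sc(acac)2F(NCS)]

Cation [Re…]: ligand charges -2, Re(III) ⇒ ion charge 1+.
Anion [Sc…]: ligand charges -4, Sc(III) ⇒ ion charge 1−.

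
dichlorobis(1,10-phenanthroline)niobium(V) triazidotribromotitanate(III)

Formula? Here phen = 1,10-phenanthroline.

[NbCl2(phen)2][TiBr3(N3)3]

Cation [Nb…]: ligand charges -2, Nb(V) ⇒ ion charge 3+.
Anion [Ti…]: ligand charges -6, Ti(III) ⇒ ion charge 3−.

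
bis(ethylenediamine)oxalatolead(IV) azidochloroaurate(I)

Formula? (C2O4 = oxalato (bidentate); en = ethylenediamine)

[Pb(C2O4)(en)2][AuCl(N3)]2

Cation [Pb…]: ligand charges -2, Pb(IV) ⇒ ion charge 2+.
Anion [Au…]: ligand charges -2, Au(I) ⇒ ion charge 1−.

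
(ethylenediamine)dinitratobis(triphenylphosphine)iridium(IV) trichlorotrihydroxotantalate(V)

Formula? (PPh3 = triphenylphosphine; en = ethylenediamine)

[Ir(en)(NO3)2(PPh3)2][TaCl3(OH)3]2

Cation [Ir…]: ligand charges -2, Ir(IV) ⇒ ion charge 2+.
Anion [Ta…]: ligand charges -6, Ta(V) ⇒ ion charge 1−.
One 2+ cation requires 2 of the 1− anion.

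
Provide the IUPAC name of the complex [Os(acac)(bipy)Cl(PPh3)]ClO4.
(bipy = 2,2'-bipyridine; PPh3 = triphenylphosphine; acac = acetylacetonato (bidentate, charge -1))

The 1 perchlorate counter-ion carries a total charge of -1, so each complex ion is 1+.
Ligand charges: 1×2,2'-bipyridine (neutral), 1×chloro (-1 each), 1×triphenylphosphine (neutral), 1×acetylacetonato (-1 each); total -2. So Os + (-2) = 1+, giving Os = +3.
Ligands are named alphabetically: acetylacetonato before bipyridine before chloro before triphenylphosphine.

(acetylacetonato)(2,2'-bipyridine)chloro(triphenylphosphine)osmium(III) perchlorate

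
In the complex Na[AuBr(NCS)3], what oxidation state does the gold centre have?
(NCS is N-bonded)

+3

1 sodium outside the brackets (+1 each) → the complex ion is 1−.
Ligand charges: 1×Br = -1; 3×NCS = -3; sum -4.
Au + (-4) = 1− ⇒ Au is +3.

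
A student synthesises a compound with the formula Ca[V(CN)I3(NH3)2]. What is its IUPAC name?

The 1 calcium counter-ion carries a total charge of +2, so each complex ion is 2−.
Ligand charges: 2×ammine (neutral), 3×iodo (-1 each), 1×cyano (-1 each); total -4. So V + (-4) = 2−, giving V = +2.
The complex ion is anionic, so vanadium takes the -ate form vanadate(II).

calcium diamminecyanotriiodovanadate(II)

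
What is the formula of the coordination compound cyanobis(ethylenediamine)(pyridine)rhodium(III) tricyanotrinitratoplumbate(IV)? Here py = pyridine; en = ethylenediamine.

[Rh(CN)(en)2(py)][Pb(CN)3(NO3)3]

Cation [Rh…]: ligand charges -1, Rh(III) ⇒ ion charge 2+.
Anion [Pb…]: ligand charges -6, Pb(IV) ⇒ ion charge 2−.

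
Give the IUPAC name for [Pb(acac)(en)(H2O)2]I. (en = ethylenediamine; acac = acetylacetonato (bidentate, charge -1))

(acetylacetonato)diaqua(ethylenediamine)lead(II) iodide

The 1 iodide counter-ion carries a total charge of -1, so each complex ion is 1+.
Ligand charges: 1×ethylenediamine (neutral), 2×aqua (neutral), 1×acetylacetonato (-1 each); total -1. So Pb + (-1) = 1+, giving Pb = +2.
Ligands are named alphabetically: acetylacetonato before aqua before ethylenediamine.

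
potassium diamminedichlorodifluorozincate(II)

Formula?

K2[ZnCl2F2(NH3)2]

Ligands: 2 fluoro (F, -1), 2 ammine (NH3, neutral), 2 chloro (Cl, -1). Ligand charge sum = -4.
With Zn in oxidation state +2, the complex ion is [Zn...]^2−.
Charge balance with potassium (+1) requires 1 complex ion per 2 potassium.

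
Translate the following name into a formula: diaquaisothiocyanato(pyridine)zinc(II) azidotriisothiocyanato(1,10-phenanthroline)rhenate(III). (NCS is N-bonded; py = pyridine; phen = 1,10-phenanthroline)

[Zn(H2O)2(NCS)(py)][Re(N3)(NCS)3(phen)]

Cation [Zn…]: ligand charges -1, Zn(II) ⇒ ion charge 1+.
Anion [Re…]: ligand charges -4, Re(III) ⇒ ion charge 1−.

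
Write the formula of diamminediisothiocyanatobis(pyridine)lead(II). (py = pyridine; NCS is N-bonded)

[Pb(NCS)2(NH3)2(py)2]

Ligands: 2 pyridine (py, neutral), 2 ammine (NH3, neutral), 2 isothiocyanato (NCS, -1). Ligand charge sum = -2.
With Pb in oxidation state +2, the complex ion is [Pb...].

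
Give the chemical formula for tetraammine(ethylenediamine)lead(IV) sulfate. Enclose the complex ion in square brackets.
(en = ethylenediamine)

[Pb(en)(NH3)4](SO4)2

Ligands: 4 ammine (NH3, neutral), 1 ethylenediamine (en, neutral). Ligand charge sum = 0.
Charge balance with sulfate (-2) requires 1 complex ion per 2 sulfate.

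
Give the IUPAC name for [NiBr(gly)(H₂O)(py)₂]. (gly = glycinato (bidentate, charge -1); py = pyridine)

aquabromo(glycinato)bis(pyridine)nickel(II)

There is no counter-ion, so the complex is neutral overall.
Ligand charges: 1×glycinato (-1 each), 1×aqua (neutral), 1×bromo (-1 each), 2×pyridine (neutral); total -2. So Ni + (-2) = 0, giving Ni = +2.
Ligands are named alphabetically: aqua before bromo before glycinato before pyridine.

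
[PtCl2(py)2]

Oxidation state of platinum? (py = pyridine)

+2

No counter-ion: the bracketed complex is neutral.
Ligand charges: 2×Cl = -2; 2×py neutral; sum -2.
Pt + (-2) = 0 ⇒ Pt is +2.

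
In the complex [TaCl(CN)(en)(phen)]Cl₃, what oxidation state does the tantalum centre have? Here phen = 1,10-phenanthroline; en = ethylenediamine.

3 chloride outside the brackets (-1 each) → the complex ion is 3+.
Ligand charges: 1×CN = -1; 1×Cl = -1; 1×phen neutral; 1×en neutral; sum -2.
Ta + (-2) = 3+ ⇒ Ta is +5.

+5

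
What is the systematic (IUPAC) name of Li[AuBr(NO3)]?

lithium bromonitratoaurate(I)

The 1 lithium counter-ion carries a total charge of +1, so each complex ion is 1−.
Ligand charges: 1×nitrato (-1 each), 1×bromo (-1 each); total -2. So Au + (-2) = 1−, giving Au = +1.
The complex ion is anionic, so gold takes the -ate form aurate(I).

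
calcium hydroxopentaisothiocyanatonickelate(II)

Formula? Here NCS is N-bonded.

Ca2[Ni(NCS)5(OH)]

Ligands: 5 isothiocyanato (NCS, -1), 1 hydroxo (OH, -1). Ligand charge sum = -6.
Charge balance with calcium (+2) requires 1 complex ion per 2 calcium.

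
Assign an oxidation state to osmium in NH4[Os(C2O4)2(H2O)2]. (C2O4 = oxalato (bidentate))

+3

1 ammonium outside the brackets (+1 each) → the complex ion is 1−.
Ligand charges: 2×C2O4 = -4; 2×H2O neutral; sum -4.
Os + (-4) = 1− ⇒ Os is +3.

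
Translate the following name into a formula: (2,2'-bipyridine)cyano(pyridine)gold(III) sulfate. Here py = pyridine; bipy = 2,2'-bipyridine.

Ligands: 1 cyano (CN, -1), 1 pyridine (py, neutral), 1 2,2'-bipyridine (bipy, neutral). Ligand charge sum = -1.
With Au in oxidation state +3, the complex ion is [Au...]^2+.
Charge balance with sulfate (-2) requires 1 complex ion per 1 sulfate.

[Au(bipy)(CN)(py)]SO4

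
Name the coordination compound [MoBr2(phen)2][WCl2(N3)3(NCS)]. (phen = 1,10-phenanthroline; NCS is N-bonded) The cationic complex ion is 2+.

dibromobis(1,10-phenanthroline)molybdenum(IV) triazidodichloroisothiocyanatotungstate(IV)

Both ions are complex: the cation is named first with the plain metal name, the anion second with the -ate form; each ion's ligands are alphabetised independently.
The complex cation is given as 2+; its ligand charges sum to -2, so Mo = +4.
A 1:1 salt means the anion carries the equal and opposite charge, 2−.
Anion: ligand charges sum to -6; for the ion to be 2−, W = +4.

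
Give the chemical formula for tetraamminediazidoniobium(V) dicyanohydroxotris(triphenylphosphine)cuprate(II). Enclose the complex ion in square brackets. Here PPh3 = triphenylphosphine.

[Nb(N3)2(NH3)4][Cu(CN)2(OH)(PPh3)3]3

Cation [Nb…]: ligand charges -2, Nb(V) ⇒ ion charge 3+.
Anion [Cu…]: ligand charges -3, Cu(II) ⇒ ion charge 1−.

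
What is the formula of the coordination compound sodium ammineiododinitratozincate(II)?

Ligands: 2 nitrato (NO3, -1), 1 iodo (I, -1), 1 ammine (NH3, neutral). Ligand charge sum = -3.
With Zn in oxidation state +2, the complex ion is [Zn...]^1−.
Charge balance with sodium (+1) requires 1 complex ion per 1 sodium.

Na[ZnI(NH3)(NO3)2]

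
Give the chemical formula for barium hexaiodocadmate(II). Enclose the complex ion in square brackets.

Ba2[CdI6]

Ligands: 6 iodo (I, -1). Ligand charge sum = -6.
Charge balance with barium (+2) requires 1 complex ion per 2 barium.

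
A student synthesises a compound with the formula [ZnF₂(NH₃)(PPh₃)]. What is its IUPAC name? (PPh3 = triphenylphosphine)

There is no counter-ion, so the complex is neutral overall.
Ligand charges: 1×triphenylphosphine (neutral), 2×fluoro (-1 each), 1×ammine (neutral); total -2. So Zn + (-2) = 0, giving Zn = +2.
Ligands are named alphabetically: ammine before fluoro before triphenylphosphine.

amminedifluoro(triphenylphosphine)zinc(II)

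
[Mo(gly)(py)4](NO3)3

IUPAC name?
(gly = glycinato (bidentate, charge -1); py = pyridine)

(glycinato)tetrakis(pyridine)molybdenum(IV) nitrate

The 3 nitrate counter-ions carry a total charge of -3, so each complex ion is 3+.
Ligand charges: 1×glycinato (-1 each), 4×pyridine (neutral); total -1. So Mo + (-1) = 3+, giving Mo = +4.
Ligands are named alphabetically: glycinato before pyridine.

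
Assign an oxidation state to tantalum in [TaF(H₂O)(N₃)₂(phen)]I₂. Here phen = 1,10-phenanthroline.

+5

2 iodide outside the brackets (-1 each) → the complex ion is 2+.
Ligand charges: 1×H2O neutral; 1×F = -1; 2×N3 = -2; 1×phen neutral; sum -3.
Ta + (-3) = 2+ ⇒ Ta is +5.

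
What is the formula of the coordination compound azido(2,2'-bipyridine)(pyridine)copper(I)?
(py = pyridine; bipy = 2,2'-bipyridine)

[Cu(bipy)(N3)(py)]

Ligands: 1 azido (N3, -1), 1 pyridine (py, neutral), 1 2,2'-bipyridine (bipy, neutral). Ligand charge sum = -1.
With Cu in oxidation state +1, the complex ion is [Cu...].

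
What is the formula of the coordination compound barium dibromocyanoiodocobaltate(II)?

Ligands: 2 bromo (Br, -1), 1 iodo (I, -1), 1 cyano (CN, -1). Ligand charge sum = -4.
With Co in oxidation state +2, the complex ion is [Co...]^2−.
Charge balance with barium (+2) requires 1 complex ion per 1 barium.

Ba[CoBr2(CN)I]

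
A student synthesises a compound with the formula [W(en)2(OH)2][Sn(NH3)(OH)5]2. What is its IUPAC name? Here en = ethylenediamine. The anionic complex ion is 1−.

bis(ethylenediamine)dihydroxotungsten(IV) amminepentahydroxostannate(IV)

The complex anion is given as 1−; its ligand charges sum to -5, so Sn = +4.
With 2 anions per cation, the cation must be 2×1 = 2+.
Cation: ligand charges sum to -2; for the ion to be 2+, W = +4.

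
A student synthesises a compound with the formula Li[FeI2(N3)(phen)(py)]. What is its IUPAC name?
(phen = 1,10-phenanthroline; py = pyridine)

The 1 lithium counter-ion carries a total charge of +1, so each complex ion is 1−.
Ligand charges: 1×1,10-phenanthroline (neutral), 1×azido (-1 each), 1×pyridine (neutral), 2×iodo (-1 each); total -3. So Fe + (-3) = 1−, giving Fe = +2.
The complex ion is anionic, so iron takes the -ate form ferrate(II).

lithium azidodiiodo(1,10-phenanthroline)(pyridine)ferrate(II)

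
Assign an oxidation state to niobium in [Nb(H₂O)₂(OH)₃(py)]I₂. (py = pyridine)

+5

2 iodide outside the brackets (-1 each) → the complex ion is 2+.
Ligand charges: 1×py neutral; 2×H2O neutral; 3×OH = -3; sum -3.
Nb + (-3) = 2+ ⇒ Nb is +5.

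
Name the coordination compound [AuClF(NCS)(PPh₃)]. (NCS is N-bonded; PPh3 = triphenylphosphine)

There is no counter-ion, so the complex is neutral overall.
Ligand charges: 1×chloro (-1 each), 1×fluoro (-1 each), 1×isothiocyanato (-1 each), 1×triphenylphosphine (neutral); total -3. So Au + (-3) = 0, giving Au = +3.
Ligands are named alphabetically: chloro before fluoro before isothiocyanato before triphenylphosphine.

chlorofluoroisothiocyanato(triphenylphosphine)gold(III)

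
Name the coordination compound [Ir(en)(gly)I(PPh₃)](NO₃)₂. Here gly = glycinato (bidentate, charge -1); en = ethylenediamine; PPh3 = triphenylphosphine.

The 2 nitrate counter-ions carry a total charge of -2, so each complex ion is 2+.
Ligand charges: 1×iodo (-1 each), 1×glycinato (-1 each), 1×ethylenediamine (neutral), 1×triphenylphosphine (neutral); total -2. So Ir + (-2) = 2+, giving Ir = +4.
Ligands are named alphabetically: ethylenediamine before glycinato before iodo before triphenylphosphine.

(ethylenediamine)(glycinato)iodo(triphenylphosphine)iridium(IV) nitrate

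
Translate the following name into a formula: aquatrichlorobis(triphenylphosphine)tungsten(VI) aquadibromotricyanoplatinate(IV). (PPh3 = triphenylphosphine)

[WCl3(H2O)(PPh3)2][PtBr2(CN)3(H2O)]3

Cation [W…]: ligand charges -3, W(VI) ⇒ ion charge 3+.
Anion [Pt…]: ligand charges -5, Pt(IV) ⇒ ion charge 1−.
One 3+ cation requires 3 of the 1− anion.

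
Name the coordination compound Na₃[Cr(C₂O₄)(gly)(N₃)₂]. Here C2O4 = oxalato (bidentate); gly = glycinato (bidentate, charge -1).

The 3 sodium counter-ions carry a total charge of +3, so each complex ion is 3−.
Ligand charges: 1×oxalato (-2 each), 1×glycinato (-1 each), 2×azido (-1 each); total -5. So Cr + (-5) = 3−, giving Cr = +2.
Ligands are named alphabetically: azido before glycinato before oxalato.
The complex ion is anionic, so chromium takes the -ate form chromate(II).

sodium diazido(glycinato)oxalatochromate(II)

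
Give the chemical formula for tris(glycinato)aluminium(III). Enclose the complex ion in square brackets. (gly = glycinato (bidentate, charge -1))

[Al(gly)3]

Ligands: 3 glycinato (gly, -1). Ligand charge sum = -3.
With Al in oxidation state +3, the complex ion is [Al...].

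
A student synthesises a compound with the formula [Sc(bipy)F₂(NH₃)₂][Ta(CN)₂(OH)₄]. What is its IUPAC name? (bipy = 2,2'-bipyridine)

Both ions are complex: the cation is named first with the plain metal name, the anion second with the -ate form; each ion's ligands are alphabetised independently.
Scandium is always +3 in its complexes; the cation's ligand charges sum to -2, so the complex cation is 1+.
A 1:1 salt means the anion carries the equal and opposite charge, 1−.
Anion: ligand charges sum to -6; for the ion to be 1−, Ta = +5.

diammine(2,2'-bipyridine)difluoroscandium(III) dicyanotetrahydroxotantalate(V)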